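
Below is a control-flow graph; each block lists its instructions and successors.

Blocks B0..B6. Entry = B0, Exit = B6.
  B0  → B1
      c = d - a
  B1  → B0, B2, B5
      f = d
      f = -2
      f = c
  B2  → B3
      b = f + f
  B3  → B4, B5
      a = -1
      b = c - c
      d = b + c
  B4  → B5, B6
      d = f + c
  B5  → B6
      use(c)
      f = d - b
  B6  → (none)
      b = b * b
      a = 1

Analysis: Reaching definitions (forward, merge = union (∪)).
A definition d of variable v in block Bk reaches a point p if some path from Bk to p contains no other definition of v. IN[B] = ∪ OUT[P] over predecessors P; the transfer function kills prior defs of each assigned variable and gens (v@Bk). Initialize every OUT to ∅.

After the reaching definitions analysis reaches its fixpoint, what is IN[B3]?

Answer: {b@B2, c@B0, f@B1}

Trace:
Converged values:
  B0:   IN={c@B0, f@B1}   OUT={c@B0, f@B1}
  B1:   IN={c@B0, f@B1}   OUT={c@B0, f@B1}
  B2:   IN={c@B0, f@B1}   OUT={b@B2, c@B0, f@B1}
  B3:   IN={b@B2, c@B0, f@B1}   OUT={a@B3, b@B3, c@B0, d@B3, f@B1}
  B4:   IN={a@B3, b@B3, c@B0, d@B3, f@B1}   OUT={a@B3, b@B3, c@B0, d@B4, f@B1}
  B5:   IN={a@B3, b@B3, c@B0, d@B3, d@B4, f@B1}   OUT={a@B3, b@B3, c@B0, d@B3, d@B4, f@B5}
  B6:   IN={a@B3, b@B3, c@B0, d@B3, d@B4, f@B1, f@B5}   OUT={a@B6, b@B6, c@B0, d@B3, d@B4, f@B1, f@B5}

Merge at B3: IN[B3] = OUT[B2] = {b@B2, c@B0, f@B1}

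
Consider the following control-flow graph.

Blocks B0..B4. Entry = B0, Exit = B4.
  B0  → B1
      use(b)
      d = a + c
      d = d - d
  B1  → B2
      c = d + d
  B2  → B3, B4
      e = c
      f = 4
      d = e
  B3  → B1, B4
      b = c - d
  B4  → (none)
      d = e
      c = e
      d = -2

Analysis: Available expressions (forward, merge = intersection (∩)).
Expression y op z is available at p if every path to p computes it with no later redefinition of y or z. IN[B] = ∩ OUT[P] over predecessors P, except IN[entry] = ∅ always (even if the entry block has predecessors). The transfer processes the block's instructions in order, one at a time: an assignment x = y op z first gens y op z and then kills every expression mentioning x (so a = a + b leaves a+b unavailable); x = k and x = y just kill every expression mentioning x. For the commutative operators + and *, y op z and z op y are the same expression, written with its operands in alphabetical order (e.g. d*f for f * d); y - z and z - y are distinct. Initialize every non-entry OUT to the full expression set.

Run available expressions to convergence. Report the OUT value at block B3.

Fixpoint table:
  B0:   IN={}   OUT={a+c}
  B1:   IN={}   OUT={d+d}
  B2:   IN={d+d}   OUT={}
  B3:   IN={}   OUT={c-d}
  B4:   IN={}   OUT={}

Merge at B3: IN[B3] = OUT[B2] = {}
Applying B3's transfer function to that IN value gives OUT[B3] (row B3 above).

Answer: {c-d}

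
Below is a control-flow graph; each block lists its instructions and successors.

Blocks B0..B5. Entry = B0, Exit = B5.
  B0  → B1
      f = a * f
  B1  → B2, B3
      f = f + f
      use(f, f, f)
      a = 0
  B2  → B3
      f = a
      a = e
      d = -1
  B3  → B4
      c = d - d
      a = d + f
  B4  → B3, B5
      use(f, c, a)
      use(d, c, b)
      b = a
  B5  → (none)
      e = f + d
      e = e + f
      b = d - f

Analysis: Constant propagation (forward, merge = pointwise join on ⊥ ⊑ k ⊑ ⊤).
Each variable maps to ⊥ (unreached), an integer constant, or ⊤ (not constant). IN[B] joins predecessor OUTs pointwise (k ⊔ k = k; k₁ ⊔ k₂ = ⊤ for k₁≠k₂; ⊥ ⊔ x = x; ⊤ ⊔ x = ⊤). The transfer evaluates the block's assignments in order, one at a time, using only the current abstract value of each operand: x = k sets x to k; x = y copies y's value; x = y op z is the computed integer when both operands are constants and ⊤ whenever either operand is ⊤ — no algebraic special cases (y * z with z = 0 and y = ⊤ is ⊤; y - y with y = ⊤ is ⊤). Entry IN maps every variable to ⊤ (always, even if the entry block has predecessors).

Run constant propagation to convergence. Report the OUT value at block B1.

Converged values:
  B0:   IN=(all ⊤)   OUT=(all ⊤)
  B1:   IN=(all ⊤)   OUT={a:0; rest ⊤}
  B2:   IN={a:0; rest ⊤}   OUT={d:-1, f:0; rest ⊤}
  B3:   IN=(all ⊤)   OUT=(all ⊤)
  B4:   IN=(all ⊤)   OUT=(all ⊤)
  B5:   IN=(all ⊤)   OUT=(all ⊤)

Merge at B1: IN[B1] = OUT[B0] = {a: ⊤, b: ⊤, c: ⊤, d: ⊤, e: ⊤, f: ⊤}
Applying B1's transfer function to that IN value gives OUT[B1] (row B1 above).

Answer: {a: 0, b: ⊤, c: ⊤, d: ⊤, e: ⊤, f: ⊤}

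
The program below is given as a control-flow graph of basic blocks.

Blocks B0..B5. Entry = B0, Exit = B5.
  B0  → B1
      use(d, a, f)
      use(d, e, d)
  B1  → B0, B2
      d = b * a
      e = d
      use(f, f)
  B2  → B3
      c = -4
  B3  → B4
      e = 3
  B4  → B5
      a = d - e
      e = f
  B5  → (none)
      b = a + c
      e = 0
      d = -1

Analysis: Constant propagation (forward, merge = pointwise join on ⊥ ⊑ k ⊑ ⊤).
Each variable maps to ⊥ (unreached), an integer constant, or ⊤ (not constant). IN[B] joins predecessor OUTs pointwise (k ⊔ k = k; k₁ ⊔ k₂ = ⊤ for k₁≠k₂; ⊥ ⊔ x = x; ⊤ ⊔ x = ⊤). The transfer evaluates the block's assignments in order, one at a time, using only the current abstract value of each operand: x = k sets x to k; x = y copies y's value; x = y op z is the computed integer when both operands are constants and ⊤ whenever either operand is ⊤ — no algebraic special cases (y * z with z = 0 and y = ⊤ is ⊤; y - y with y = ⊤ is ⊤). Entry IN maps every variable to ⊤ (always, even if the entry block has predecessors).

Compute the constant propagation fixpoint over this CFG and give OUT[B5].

Answer: {a: ⊤, b: ⊤, c: -4, d: -1, e: 0, f: ⊤}

Derivation:
Fixpoint table:
  B0:  IN=(all ⊤)  OUT=(all ⊤)
  B1:  IN=(all ⊤)  OUT=(all ⊤)
  B2:  IN=(all ⊤)  OUT={c:-4; rest ⊤}
  B3:  IN={c:-4; rest ⊤}  OUT={c:-4, e:3; rest ⊤}
  B4:  IN={c:-4, e:3; rest ⊤}  OUT={c:-4; rest ⊤}
  B5:  IN={c:-4; rest ⊤}  OUT={c:-4, d:-1, e:0; rest ⊤}

Merge at B5: IN[B5] = OUT[B4] = {a: ⊤, b: ⊤, c: -4, d: ⊤, e: ⊤, f: ⊤}
Applying B5's transfer function to that IN value gives OUT[B5] (row B5 above).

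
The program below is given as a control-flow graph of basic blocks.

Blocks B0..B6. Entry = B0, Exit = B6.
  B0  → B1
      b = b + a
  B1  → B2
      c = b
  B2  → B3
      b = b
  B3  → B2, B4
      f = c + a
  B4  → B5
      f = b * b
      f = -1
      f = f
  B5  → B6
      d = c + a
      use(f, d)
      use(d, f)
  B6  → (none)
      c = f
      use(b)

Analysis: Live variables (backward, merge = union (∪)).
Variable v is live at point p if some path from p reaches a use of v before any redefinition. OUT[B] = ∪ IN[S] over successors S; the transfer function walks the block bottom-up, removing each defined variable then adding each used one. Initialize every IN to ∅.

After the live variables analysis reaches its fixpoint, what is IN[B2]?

Answer: {a, b, c}

Working:
Fixpoint table:
  B0: | IN={a, b} | OUT={a, b}
  B1: | IN={a, b} | OUT={a, b, c}
  B2: | IN={a, b, c} | OUT={a, b, c}
  B3: | IN={a, b, c} | OUT={a, b, c}
  B4: | IN={a, b, c} | OUT={a, b, c, f}
  B5: | IN={a, b, c, f} | OUT={b, f}
  B6: | IN={b, f} | OUT={}

Merge at B2: OUT[B2] = IN[B3] = {a, b, c}
Applying B2's transfer function to that OUT value gives IN[B2] (row B2 above).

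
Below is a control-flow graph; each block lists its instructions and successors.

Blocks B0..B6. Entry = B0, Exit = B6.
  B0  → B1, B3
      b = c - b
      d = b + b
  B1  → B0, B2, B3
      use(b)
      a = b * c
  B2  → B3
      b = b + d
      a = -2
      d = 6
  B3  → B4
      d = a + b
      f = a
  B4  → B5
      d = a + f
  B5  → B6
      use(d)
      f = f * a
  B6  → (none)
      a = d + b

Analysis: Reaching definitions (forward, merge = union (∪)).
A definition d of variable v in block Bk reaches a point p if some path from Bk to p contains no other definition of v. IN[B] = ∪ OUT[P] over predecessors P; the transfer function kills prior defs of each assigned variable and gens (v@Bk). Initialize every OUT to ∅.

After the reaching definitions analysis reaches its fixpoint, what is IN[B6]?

Per-block solution:
  B0:  IN={a@B1, b@B0, d@B0}  OUT={a@B1, b@B0, d@B0}
  B1:  IN={a@B1, b@B0, d@B0}  OUT={a@B1, b@B0, d@B0}
  B2:  IN={a@B1, b@B0, d@B0}  OUT={a@B2, b@B2, d@B2}
  B3:  IN={a@B1, a@B2, b@B0, b@B2, d@B0, d@B2}  OUT={a@B1, a@B2, b@B0, b@B2, d@B3, f@B3}
  B4:  IN={a@B1, a@B2, b@B0, b@B2, d@B3, f@B3}  OUT={a@B1, a@B2, b@B0, b@B2, d@B4, f@B3}
  B5:  IN={a@B1, a@B2, b@B0, b@B2, d@B4, f@B3}  OUT={a@B1, a@B2, b@B0, b@B2, d@B4, f@B5}
  B6:  IN={a@B1, a@B2, b@B0, b@B2, d@B4, f@B5}  OUT={a@B6, b@B0, b@B2, d@B4, f@B5}

Merge at B6: IN[B6] = OUT[B5] = {a@B1, a@B2, b@B0, b@B2, d@B4, f@B5}

Answer: {a@B1, a@B2, b@B0, b@B2, d@B4, f@B5}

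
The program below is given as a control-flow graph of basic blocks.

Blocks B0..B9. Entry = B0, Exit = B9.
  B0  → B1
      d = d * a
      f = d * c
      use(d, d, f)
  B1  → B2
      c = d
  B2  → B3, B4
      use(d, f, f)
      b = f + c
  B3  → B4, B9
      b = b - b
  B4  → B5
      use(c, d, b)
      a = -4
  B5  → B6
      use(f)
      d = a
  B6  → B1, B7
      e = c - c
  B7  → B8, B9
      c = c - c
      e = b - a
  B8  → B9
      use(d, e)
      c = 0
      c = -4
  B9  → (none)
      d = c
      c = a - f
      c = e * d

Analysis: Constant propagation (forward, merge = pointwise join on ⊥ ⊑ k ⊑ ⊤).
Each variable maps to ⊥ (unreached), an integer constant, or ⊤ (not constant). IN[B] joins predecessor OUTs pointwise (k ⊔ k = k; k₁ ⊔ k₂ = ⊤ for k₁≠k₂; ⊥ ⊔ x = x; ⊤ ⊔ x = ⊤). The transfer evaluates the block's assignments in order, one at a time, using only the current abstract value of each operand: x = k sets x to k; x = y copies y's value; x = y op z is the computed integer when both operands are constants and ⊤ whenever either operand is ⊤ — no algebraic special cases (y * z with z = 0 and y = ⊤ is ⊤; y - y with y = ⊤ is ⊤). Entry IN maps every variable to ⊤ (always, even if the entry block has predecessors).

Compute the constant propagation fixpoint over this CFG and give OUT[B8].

Answer: {a: -4, b: ⊤, c: -4, d: -4, e: ⊤, f: ⊤}

Working:
Per-block solution:
  B0:   IN=(all ⊤)   OUT=(all ⊤)
  B1:   IN=(all ⊤)   OUT=(all ⊤)
  B2:   IN=(all ⊤)   OUT=(all ⊤)
  B3:   IN=(all ⊤)   OUT=(all ⊤)
  B4:   IN=(all ⊤)   OUT={a:-4; rest ⊤}
  B5:   IN={a:-4; rest ⊤}   OUT={a:-4, d:-4; rest ⊤}
  B6:   IN={a:-4, d:-4; rest ⊤}   OUT={a:-4, d:-4; rest ⊤}
  B7:   IN={a:-4, d:-4; rest ⊤}   OUT={a:-4, d:-4; rest ⊤}
  B8:   IN={a:-4, d:-4; rest ⊤}   OUT={a:-4, c:-4, d:-4; rest ⊤}
  B9:   IN=(all ⊤)   OUT=(all ⊤)

Merge at B8: IN[B8] = OUT[B7] = {a: -4, b: ⊤, c: ⊤, d: -4, e: ⊤, f: ⊤}
Applying B8's transfer function to that IN value gives OUT[B8] (row B8 above).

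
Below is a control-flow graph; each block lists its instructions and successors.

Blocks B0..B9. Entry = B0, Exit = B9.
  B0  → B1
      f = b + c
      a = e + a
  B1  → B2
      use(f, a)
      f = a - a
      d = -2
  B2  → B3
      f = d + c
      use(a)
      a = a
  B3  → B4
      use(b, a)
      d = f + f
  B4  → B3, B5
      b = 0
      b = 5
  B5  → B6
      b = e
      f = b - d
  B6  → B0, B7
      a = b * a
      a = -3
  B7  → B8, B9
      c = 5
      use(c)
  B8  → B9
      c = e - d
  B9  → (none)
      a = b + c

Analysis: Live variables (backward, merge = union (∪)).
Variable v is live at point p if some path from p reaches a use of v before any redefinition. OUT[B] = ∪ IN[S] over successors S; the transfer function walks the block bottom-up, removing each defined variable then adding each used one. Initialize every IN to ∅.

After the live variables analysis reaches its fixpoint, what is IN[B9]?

Answer: {b, c}

Derivation:
Fixpoint table:
  B0: | IN={a, b, c, e} | OUT={a, b, c, e, f}
  B1: | IN={a, b, c, e, f} | OUT={a, b, c, d, e}
  B2: | IN={a, b, c, d, e} | OUT={a, b, c, e, f}
  B3: | IN={a, b, c, e, f} | OUT={a, c, d, e, f}
  B4: | IN={a, c, d, e, f} | OUT={a, b, c, d, e, f}
  B5: | IN={a, c, d, e} | OUT={a, b, c, d, e}
  B6: | IN={a, b, c, d, e} | OUT={a, b, c, d, e}
  B7: | IN={b, d, e} | OUT={b, c, d, e}
  B8: | IN={b, d, e} | OUT={b, c}
  B9: | IN={b, c} | OUT={}

B9 is the boundary node: OUT[B9] = {}
Applying B9's transfer function to that OUT value gives IN[B9] (row B9 above).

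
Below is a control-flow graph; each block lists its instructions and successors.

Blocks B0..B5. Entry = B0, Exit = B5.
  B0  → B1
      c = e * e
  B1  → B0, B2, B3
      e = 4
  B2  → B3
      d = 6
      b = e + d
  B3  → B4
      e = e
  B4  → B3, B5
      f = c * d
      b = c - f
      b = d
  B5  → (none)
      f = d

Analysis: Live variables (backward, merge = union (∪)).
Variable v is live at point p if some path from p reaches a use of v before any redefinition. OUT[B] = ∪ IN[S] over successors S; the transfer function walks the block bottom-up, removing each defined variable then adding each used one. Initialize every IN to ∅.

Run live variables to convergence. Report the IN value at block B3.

Per-block solution:
  B0:   IN={d, e}   OUT={c, d}
  B1:   IN={c, d}   OUT={c, d, e}
  B2:   IN={c, e}   OUT={c, d, e}
  B3:   IN={c, d, e}   OUT={c, d, e}
  B4:   IN={c, d, e}   OUT={c, d, e}
  B5:   IN={d}   OUT={}

Merge at B3: OUT[B3] = IN[B4] = {c, d, e}
Applying B3's transfer function to that OUT value gives IN[B3] (row B3 above).

Answer: {c, d, e}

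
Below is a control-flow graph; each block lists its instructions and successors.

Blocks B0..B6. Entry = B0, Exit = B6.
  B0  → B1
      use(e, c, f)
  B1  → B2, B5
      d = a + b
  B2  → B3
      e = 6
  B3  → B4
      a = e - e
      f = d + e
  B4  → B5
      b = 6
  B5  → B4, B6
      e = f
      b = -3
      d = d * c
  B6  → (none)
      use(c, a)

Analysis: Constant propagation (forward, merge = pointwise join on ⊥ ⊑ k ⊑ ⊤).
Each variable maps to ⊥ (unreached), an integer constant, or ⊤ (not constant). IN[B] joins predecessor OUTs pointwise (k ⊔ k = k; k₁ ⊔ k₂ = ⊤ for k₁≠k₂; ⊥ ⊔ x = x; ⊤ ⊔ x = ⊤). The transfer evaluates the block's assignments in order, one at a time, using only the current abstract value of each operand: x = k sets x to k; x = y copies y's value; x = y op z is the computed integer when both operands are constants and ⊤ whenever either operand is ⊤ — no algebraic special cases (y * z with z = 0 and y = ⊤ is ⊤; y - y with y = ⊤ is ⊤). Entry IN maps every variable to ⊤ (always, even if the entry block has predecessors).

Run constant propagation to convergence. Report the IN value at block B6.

Answer: {a: ⊤, b: -3, c: ⊤, d: ⊤, e: ⊤, f: ⊤}

Trace:
Fixpoint table:
  B0: | IN=(all ⊤) | OUT=(all ⊤)
  B1: | IN=(all ⊤) | OUT=(all ⊤)
  B2: | IN=(all ⊤) | OUT={e:6; rest ⊤}
  B3: | IN={e:6; rest ⊤} | OUT={a:0, e:6; rest ⊤}
  B4: | IN=(all ⊤) | OUT={b:6; rest ⊤}
  B5: | IN=(all ⊤) | OUT={b:-3; rest ⊤}
  B6: | IN={b:-3; rest ⊤} | OUT={b:-3; rest ⊤}

Merge at B6: IN[B6] = OUT[B5] = {a: ⊤, b: -3, c: ⊤, d: ⊤, e: ⊤, f: ⊤}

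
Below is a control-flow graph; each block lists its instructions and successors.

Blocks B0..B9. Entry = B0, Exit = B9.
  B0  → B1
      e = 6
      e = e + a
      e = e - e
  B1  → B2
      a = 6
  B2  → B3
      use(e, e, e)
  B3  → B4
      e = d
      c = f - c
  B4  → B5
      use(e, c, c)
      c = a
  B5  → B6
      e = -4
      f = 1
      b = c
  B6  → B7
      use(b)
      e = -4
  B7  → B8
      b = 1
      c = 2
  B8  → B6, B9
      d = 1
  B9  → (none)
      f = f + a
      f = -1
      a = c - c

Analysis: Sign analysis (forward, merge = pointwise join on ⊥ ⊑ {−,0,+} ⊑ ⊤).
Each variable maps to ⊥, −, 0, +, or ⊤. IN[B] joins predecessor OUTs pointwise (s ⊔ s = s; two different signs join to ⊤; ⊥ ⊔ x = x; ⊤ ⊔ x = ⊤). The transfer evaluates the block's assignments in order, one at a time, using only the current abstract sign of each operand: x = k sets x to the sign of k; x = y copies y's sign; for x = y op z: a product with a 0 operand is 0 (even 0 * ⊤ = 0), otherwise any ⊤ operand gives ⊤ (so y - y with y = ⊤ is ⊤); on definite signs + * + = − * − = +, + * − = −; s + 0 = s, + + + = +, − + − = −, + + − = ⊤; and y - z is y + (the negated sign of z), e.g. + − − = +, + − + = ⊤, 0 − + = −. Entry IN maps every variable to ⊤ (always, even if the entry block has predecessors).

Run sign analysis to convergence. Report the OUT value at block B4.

Per-block solution:
  B0: | IN=(all ⊤) | OUT=(all ⊤)
  B1: | IN=(all ⊤) | OUT={a:+; rest ⊤}
  B2: | IN={a:+; rest ⊤} | OUT={a:+; rest ⊤}
  B3: | IN={a:+; rest ⊤} | OUT={a:+; rest ⊤}
  B4: | IN={a:+; rest ⊤} | OUT={a:+, c:+; rest ⊤}
  B5: | IN={a:+, c:+; rest ⊤} | OUT={a:+, b:+, c:+, e:-, f:+; rest ⊤}
  B6: | IN={a:+, b:+, c:+, e:-, f:+; rest ⊤} | OUT={a:+, b:+, c:+, e:-, f:+; rest ⊤}
  B7: | IN={a:+, b:+, c:+, e:-, f:+; rest ⊤} | OUT={a:+, b:+, c:+, e:-, f:+; rest ⊤}
  B8: | IN={a:+, b:+, c:+, e:-, f:+; rest ⊤} | OUT={a:+, b:+, c:+, d:+, e:-, f:+; rest ⊤}
  B9: | IN={a:+, b:+, c:+, d:+, e:-, f:+; rest ⊤} | OUT={b:+, c:+, d:+, e:-, f:-; rest ⊤}

Merge at B4: IN[B4] = OUT[B3] = {a: +, b: ⊤, c: ⊤, d: ⊤, e: ⊤, f: ⊤}
Applying B4's transfer function to that IN value gives OUT[B4] (row B4 above).

Answer: {a: +, b: ⊤, c: +, d: ⊤, e: ⊤, f: ⊤}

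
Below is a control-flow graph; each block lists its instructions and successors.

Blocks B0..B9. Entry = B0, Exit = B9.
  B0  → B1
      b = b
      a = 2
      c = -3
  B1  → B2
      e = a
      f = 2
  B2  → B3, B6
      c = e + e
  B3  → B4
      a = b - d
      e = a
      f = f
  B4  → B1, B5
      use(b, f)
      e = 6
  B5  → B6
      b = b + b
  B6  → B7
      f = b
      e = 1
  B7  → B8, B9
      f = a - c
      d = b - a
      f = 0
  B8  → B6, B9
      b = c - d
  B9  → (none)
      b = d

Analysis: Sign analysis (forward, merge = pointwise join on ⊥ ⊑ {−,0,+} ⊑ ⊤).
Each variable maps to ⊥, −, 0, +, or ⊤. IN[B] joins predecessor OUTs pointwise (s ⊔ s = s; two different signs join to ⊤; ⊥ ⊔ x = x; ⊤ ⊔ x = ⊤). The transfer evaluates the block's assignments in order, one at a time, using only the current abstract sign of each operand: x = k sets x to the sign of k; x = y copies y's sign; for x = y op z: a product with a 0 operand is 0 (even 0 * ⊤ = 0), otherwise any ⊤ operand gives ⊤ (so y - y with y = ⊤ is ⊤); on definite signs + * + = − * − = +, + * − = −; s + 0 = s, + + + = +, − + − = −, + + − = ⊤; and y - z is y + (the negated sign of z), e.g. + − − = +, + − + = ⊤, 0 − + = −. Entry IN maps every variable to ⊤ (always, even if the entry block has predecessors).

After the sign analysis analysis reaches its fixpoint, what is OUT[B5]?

Answer: {a: ⊤, b: ⊤, c: ⊤, d: ⊤, e: +, f: +}

Trace:
Per-block solution:
  B0: | IN=(all ⊤) | OUT={a:+, c:-; rest ⊤}
  B1: | IN=(all ⊤) | OUT={f:+; rest ⊤}
  B2: | IN={f:+; rest ⊤} | OUT={f:+; rest ⊤}
  B3: | IN={f:+; rest ⊤} | OUT={f:+; rest ⊤}
  B4: | IN={f:+; rest ⊤} | OUT={e:+, f:+; rest ⊤}
  B5: | IN={e:+, f:+; rest ⊤} | OUT={e:+, f:+; rest ⊤}
  B6: | IN=(all ⊤) | OUT={e:+; rest ⊤}
  B7: | IN={e:+; rest ⊤} | OUT={e:+, f:0; rest ⊤}
  B8: | IN={e:+, f:0; rest ⊤} | OUT={e:+, f:0; rest ⊤}
  B9: | IN={e:+, f:0; rest ⊤} | OUT={e:+, f:0; rest ⊤}

Merge at B5: IN[B5] = OUT[B4] = {a: ⊤, b: ⊤, c: ⊤, d: ⊤, e: +, f: +}
Applying B5's transfer function to that IN value gives OUT[B5] (row B5 above).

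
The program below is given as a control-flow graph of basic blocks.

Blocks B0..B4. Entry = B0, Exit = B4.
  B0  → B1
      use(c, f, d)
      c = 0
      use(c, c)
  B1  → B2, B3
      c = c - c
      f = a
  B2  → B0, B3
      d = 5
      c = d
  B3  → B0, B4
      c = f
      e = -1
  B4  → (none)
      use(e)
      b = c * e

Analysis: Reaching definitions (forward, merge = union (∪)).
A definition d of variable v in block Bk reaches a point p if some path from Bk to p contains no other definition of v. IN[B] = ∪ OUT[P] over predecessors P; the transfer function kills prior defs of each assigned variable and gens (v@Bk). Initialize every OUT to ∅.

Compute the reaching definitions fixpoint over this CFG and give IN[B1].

Fixpoint table:
  B0:  IN={c@B2, c@B3, d@B2, e@B3, f@B1}  OUT={c@B0, d@B2, e@B3, f@B1}
  B1:  IN={c@B0, d@B2, e@B3, f@B1}  OUT={c@B1, d@B2, e@B3, f@B1}
  B2:  IN={c@B1, d@B2, e@B3, f@B1}  OUT={c@B2, d@B2, e@B3, f@B1}
  B3:  IN={c@B1, c@B2, d@B2, e@B3, f@B1}  OUT={c@B3, d@B2, e@B3, f@B1}
  B4:  IN={c@B3, d@B2, e@B3, f@B1}  OUT={b@B4, c@B3, d@B2, e@B3, f@B1}

Merge at B1: IN[B1] = OUT[B0] = {c@B0, d@B2, e@B3, f@B1}

Answer: {c@B0, d@B2, e@B3, f@B1}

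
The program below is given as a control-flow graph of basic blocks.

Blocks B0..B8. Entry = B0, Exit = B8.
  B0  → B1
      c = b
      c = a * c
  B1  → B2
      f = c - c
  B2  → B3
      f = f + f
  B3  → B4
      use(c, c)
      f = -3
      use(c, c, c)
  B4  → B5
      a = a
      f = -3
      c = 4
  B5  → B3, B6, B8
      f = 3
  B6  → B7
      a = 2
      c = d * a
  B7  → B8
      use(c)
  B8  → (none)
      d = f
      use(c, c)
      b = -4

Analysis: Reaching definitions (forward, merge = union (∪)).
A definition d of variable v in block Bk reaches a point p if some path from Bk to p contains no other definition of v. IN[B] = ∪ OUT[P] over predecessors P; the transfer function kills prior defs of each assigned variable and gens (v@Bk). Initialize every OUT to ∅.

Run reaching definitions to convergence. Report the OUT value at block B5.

Answer: {a@B4, c@B4, f@B5}

Trace:
Converged values:
  B0:  IN={}  OUT={c@B0}
  B1:  IN={c@B0}  OUT={c@B0, f@B1}
  B2:  IN={c@B0, f@B1}  OUT={c@B0, f@B2}
  B3:  IN={a@B4, c@B0, c@B4, f@B2, f@B5}  OUT={a@B4, c@B0, c@B4, f@B3}
  B4:  IN={a@B4, c@B0, c@B4, f@B3}  OUT={a@B4, c@B4, f@B4}
  B5:  IN={a@B4, c@B4, f@B4}  OUT={a@B4, c@B4, f@B5}
  B6:  IN={a@B4, c@B4, f@B5}  OUT={a@B6, c@B6, f@B5}
  B7:  IN={a@B6, c@B6, f@B5}  OUT={a@B6, c@B6, f@B5}
  B8:  IN={a@B4, a@B6, c@B4, c@B6, f@B5}  OUT={a@B4, a@B6, b@B8, c@B4, c@B6, d@B8, f@B5}

Merge at B5: IN[B5] = OUT[B4] = {a@B4, c@B4, f@B4}
Applying B5's transfer function to that IN value gives OUT[B5] (row B5 above).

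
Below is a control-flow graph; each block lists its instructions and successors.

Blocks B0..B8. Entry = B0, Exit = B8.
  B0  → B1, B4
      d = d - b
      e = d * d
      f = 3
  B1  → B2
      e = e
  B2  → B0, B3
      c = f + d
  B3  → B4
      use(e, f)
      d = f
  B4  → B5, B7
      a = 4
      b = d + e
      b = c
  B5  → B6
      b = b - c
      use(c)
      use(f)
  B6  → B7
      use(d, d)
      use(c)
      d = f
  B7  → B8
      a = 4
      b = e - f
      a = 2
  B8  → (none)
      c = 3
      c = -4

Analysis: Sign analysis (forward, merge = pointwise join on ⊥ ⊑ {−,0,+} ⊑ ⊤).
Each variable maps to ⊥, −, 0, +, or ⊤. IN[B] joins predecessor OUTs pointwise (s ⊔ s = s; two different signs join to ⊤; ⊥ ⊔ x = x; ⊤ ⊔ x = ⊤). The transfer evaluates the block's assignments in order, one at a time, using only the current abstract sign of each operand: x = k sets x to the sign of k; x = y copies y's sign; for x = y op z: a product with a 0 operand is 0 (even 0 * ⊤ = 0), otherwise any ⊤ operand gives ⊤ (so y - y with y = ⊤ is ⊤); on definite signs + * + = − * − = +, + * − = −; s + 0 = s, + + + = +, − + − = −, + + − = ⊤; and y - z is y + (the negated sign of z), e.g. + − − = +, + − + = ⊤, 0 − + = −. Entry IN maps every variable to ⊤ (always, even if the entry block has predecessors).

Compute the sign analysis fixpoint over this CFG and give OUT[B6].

Fixpoint table:
  B0:  IN=(all ⊤)  OUT={f:+; rest ⊤}
  B1:  IN={f:+; rest ⊤}  OUT={f:+; rest ⊤}
  B2:  IN={f:+; rest ⊤}  OUT={f:+; rest ⊤}
  B3:  IN={f:+; rest ⊤}  OUT={d:+, f:+; rest ⊤}
  B4:  IN={f:+; rest ⊤}  OUT={a:+, f:+; rest ⊤}
  B5:  IN={a:+, f:+; rest ⊤}  OUT={a:+, f:+; rest ⊤}
  B6:  IN={a:+, f:+; rest ⊤}  OUT={a:+, d:+, f:+; rest ⊤}
  B7:  IN={a:+, f:+; rest ⊤}  OUT={a:+, f:+; rest ⊤}
  B8:  IN={a:+, f:+; rest ⊤}  OUT={a:+, c:-, f:+; rest ⊤}

Merge at B6: IN[B6] = OUT[B5] = {a: +, b: ⊤, c: ⊤, d: ⊤, e: ⊤, f: +}
Applying B6's transfer function to that IN value gives OUT[B6] (row B6 above).

Answer: {a: +, b: ⊤, c: ⊤, d: +, e: ⊤, f: +}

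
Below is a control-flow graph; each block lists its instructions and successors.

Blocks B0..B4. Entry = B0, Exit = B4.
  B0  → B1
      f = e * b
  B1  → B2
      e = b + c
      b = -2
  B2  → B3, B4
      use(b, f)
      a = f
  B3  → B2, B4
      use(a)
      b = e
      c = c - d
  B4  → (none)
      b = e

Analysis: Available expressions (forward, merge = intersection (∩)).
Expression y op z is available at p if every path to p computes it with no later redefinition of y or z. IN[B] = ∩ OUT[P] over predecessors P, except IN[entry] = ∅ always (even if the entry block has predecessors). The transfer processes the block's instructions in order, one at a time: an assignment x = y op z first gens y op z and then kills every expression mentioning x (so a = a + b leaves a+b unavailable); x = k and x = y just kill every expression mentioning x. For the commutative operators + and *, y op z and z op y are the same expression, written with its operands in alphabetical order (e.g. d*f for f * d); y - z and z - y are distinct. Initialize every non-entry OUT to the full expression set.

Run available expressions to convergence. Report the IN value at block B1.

Converged values:
  B0:   IN={}   OUT={b*e}
  B1:   IN={b*e}   OUT={}
  B2:   IN={}   OUT={}
  B3:   IN={}   OUT={}
  B4:   IN={}   OUT={}

Merge at B1: IN[B1] = OUT[B0] = {b*e}

Answer: {b*e}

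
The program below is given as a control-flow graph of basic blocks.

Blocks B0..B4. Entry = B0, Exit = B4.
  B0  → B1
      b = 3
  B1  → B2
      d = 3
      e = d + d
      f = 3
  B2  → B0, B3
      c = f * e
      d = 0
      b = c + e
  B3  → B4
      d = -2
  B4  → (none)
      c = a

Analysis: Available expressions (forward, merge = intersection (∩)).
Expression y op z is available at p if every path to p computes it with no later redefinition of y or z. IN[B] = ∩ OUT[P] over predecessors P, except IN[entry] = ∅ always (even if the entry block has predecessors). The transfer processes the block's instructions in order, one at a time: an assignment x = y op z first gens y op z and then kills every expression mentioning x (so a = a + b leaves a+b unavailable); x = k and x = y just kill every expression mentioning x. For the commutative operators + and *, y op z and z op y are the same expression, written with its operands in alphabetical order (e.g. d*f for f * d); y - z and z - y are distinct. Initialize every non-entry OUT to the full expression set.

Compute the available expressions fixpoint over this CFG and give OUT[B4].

Per-block solution:
  B0:   IN={}   OUT={}
  B1:   IN={}   OUT={d+d}
  B2:   IN={d+d}   OUT={c+e, e*f}
  B3:   IN={c+e, e*f}   OUT={c+e, e*f}
  B4:   IN={c+e, e*f}   OUT={e*f}

Merge at B4: IN[B4] = OUT[B3] = {c+e, e*f}
Applying B4's transfer function to that IN value gives OUT[B4] (row B4 above).

Answer: {e*f}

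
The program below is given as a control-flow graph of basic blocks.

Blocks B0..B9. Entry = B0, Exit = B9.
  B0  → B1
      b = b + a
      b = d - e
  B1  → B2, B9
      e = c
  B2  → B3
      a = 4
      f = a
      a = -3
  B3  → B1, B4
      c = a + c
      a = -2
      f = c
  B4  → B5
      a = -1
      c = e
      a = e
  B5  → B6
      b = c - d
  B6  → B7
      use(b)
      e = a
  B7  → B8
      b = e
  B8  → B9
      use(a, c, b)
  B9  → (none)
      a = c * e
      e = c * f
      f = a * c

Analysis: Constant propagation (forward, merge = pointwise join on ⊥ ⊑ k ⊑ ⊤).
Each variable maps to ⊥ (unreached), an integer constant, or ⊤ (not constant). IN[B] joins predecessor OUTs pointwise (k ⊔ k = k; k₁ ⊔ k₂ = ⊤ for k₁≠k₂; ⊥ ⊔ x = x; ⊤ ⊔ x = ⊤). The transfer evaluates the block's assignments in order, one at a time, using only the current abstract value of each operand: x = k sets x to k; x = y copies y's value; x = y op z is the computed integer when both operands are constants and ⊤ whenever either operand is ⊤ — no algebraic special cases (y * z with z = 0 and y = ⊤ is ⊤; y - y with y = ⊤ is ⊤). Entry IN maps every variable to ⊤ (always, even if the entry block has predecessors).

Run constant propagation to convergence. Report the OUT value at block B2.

Fixpoint table:
  B0:   IN=(all ⊤)   OUT=(all ⊤)
  B1:   IN=(all ⊤)   OUT=(all ⊤)
  B2:   IN=(all ⊤)   OUT={a:-3, f:4; rest ⊤}
  B3:   IN={a:-3, f:4; rest ⊤}   OUT={a:-2; rest ⊤}
  B4:   IN={a:-2; rest ⊤}   OUT=(all ⊤)
  B5:   IN=(all ⊤)   OUT=(all ⊤)
  B6:   IN=(all ⊤)   OUT=(all ⊤)
  B7:   IN=(all ⊤)   OUT=(all ⊤)
  B8:   IN=(all ⊤)   OUT=(all ⊤)
  B9:   IN=(all ⊤)   OUT=(all ⊤)

Merge at B2: IN[B2] = OUT[B1] = {a: ⊤, b: ⊤, c: ⊤, d: ⊤, e: ⊤, f: ⊤}
Applying B2's transfer function to that IN value gives OUT[B2] (row B2 above).

Answer: {a: -3, b: ⊤, c: ⊤, d: ⊤, e: ⊤, f: 4}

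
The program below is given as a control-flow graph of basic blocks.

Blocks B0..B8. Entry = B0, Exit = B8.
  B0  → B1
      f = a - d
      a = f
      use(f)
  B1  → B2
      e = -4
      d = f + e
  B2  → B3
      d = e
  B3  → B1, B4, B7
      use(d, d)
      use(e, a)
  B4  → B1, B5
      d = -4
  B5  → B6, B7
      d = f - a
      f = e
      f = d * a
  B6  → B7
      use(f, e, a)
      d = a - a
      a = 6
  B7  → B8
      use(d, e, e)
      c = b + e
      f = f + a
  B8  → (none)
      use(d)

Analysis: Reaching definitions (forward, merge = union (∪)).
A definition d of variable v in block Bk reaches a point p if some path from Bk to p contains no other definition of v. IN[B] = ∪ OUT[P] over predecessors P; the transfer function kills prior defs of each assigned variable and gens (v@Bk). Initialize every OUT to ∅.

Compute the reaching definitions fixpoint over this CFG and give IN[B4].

Answer: {a@B0, d@B2, e@B1, f@B0}

Trace:
Fixpoint table:
  B0: | IN={} | OUT={a@B0, f@B0}
  B1: | IN={a@B0, d@B2, d@B4, e@B1, f@B0} | OUT={a@B0, d@B1, e@B1, f@B0}
  B2: | IN={a@B0, d@B1, e@B1, f@B0} | OUT={a@B0, d@B2, e@B1, f@B0}
  B3: | IN={a@B0, d@B2, e@B1, f@B0} | OUT={a@B0, d@B2, e@B1, f@B0}
  B4: | IN={a@B0, d@B2, e@B1, f@B0} | OUT={a@B0, d@B4, e@B1, f@B0}
  B5: | IN={a@B0, d@B4, e@B1, f@B0} | OUT={a@B0, d@B5, e@B1, f@B5}
  B6: | IN={a@B0, d@B5, e@B1, f@B5} | OUT={a@B6, d@B6, e@B1, f@B5}
  B7: | IN={a@B0, a@B6, d@B2, d@B5, d@B6, e@B1, f@B0, f@B5} | OUT={a@B0, a@B6, c@B7, d@B2, d@B5, d@B6, e@B1, f@B7}
  B8: | IN={a@B0, a@B6, c@B7, d@B2, d@B5, d@B6, e@B1, f@B7} | OUT={a@B0, a@B6, c@B7, d@B2, d@B5, d@B6, e@B1, f@B7}

Merge at B4: IN[B4] = OUT[B3] = {a@B0, d@B2, e@B1, f@B0}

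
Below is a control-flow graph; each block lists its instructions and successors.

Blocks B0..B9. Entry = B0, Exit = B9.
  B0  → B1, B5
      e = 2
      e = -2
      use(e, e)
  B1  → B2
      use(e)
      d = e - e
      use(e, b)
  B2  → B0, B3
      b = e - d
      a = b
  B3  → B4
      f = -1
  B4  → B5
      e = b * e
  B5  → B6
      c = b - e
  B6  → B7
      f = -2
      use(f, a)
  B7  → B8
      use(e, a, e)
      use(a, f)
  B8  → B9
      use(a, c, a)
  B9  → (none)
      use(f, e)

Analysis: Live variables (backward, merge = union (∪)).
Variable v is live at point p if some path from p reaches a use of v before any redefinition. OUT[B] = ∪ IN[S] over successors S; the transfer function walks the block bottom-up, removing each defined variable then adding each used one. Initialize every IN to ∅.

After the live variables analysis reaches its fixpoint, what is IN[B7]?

Per-block solution:
  B0:  IN={a, b}  OUT={a, b, e}
  B1:  IN={b, e}  OUT={d, e}
  B2:  IN={d, e}  OUT={a, b, e}
  B3:  IN={a, b, e}  OUT={a, b, e}
  B4:  IN={a, b, e}  OUT={a, b, e}
  B5:  IN={a, b, e}  OUT={a, c, e}
  B6:  IN={a, c, e}  OUT={a, c, e, f}
  B7:  IN={a, c, e, f}  OUT={a, c, e, f}
  B8:  IN={a, c, e, f}  OUT={e, f}
  B9:  IN={e, f}  OUT={}

Merge at B7: OUT[B7] = IN[B8] = {a, c, e, f}
Applying B7's transfer function to that OUT value gives IN[B7] (row B7 above).

Answer: {a, c, e, f}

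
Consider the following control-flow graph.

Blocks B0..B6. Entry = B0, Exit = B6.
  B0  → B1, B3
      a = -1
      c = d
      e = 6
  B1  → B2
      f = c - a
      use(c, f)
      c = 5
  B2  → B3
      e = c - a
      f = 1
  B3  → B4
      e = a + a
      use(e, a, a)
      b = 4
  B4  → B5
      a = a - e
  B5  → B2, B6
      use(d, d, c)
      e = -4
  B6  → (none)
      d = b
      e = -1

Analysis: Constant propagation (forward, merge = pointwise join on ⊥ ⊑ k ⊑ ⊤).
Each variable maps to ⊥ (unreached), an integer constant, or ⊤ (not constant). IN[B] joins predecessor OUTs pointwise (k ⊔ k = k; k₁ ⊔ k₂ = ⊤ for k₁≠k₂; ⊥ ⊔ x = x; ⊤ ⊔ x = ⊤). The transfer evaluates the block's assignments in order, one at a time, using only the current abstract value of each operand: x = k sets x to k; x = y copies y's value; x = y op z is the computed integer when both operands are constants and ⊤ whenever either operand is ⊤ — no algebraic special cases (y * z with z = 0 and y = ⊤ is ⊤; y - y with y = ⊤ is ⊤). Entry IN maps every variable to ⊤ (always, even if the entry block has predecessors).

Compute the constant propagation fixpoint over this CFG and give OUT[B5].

Per-block solution:
  B0:  IN=(all ⊤)  OUT={a:-1, e:6; rest ⊤}
  B1:  IN={a:-1, e:6; rest ⊤}  OUT={a:-1, c:5, e:6; rest ⊤}
  B2:  IN=(all ⊤)  OUT={f:1; rest ⊤}
  B3:  IN=(all ⊤)  OUT={b:4; rest ⊤}
  B4:  IN={b:4; rest ⊤}  OUT={b:4; rest ⊤}
  B5:  IN={b:4; rest ⊤}  OUT={b:4, e:-4; rest ⊤}
  B6:  IN={b:4, e:-4; rest ⊤}  OUT={b:4, d:4, e:-1; rest ⊤}

Merge at B5: IN[B5] = OUT[B4] = {a: ⊤, b: 4, c: ⊤, d: ⊤, e: ⊤, f: ⊤}
Applying B5's transfer function to that IN value gives OUT[B5] (row B5 above).

Answer: {a: ⊤, b: 4, c: ⊤, d: ⊤, e: -4, f: ⊤}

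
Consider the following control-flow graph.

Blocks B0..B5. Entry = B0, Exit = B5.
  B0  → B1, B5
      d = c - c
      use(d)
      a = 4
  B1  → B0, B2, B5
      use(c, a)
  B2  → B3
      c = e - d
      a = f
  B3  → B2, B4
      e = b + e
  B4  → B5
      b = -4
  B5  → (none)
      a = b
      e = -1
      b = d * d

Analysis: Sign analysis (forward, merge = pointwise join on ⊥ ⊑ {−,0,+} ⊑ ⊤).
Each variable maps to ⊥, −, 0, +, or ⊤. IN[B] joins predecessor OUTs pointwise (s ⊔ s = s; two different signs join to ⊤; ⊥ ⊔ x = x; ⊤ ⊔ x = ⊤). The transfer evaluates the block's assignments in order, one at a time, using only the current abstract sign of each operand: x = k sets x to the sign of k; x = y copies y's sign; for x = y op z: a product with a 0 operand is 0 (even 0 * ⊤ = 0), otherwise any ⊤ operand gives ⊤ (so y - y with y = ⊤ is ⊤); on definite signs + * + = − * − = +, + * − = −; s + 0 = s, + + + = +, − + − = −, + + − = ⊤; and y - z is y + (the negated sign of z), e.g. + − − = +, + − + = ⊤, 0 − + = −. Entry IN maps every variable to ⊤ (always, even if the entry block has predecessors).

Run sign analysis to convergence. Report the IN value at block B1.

Converged values:
  B0: | IN=(all ⊤) | OUT={a:+; rest ⊤}
  B1: | IN={a:+; rest ⊤} | OUT={a:+; rest ⊤}
  B2: | IN=(all ⊤) | OUT=(all ⊤)
  B3: | IN=(all ⊤) | OUT=(all ⊤)
  B4: | IN=(all ⊤) | OUT={b:-; rest ⊤}
  B5: | IN=(all ⊤) | OUT={e:-; rest ⊤}

Merge at B1: IN[B1] = OUT[B0] = {a: +, b: ⊤, c: ⊤, d: ⊤, e: ⊤, f: ⊤}

Answer: {a: +, b: ⊤, c: ⊤, d: ⊤, e: ⊤, f: ⊤}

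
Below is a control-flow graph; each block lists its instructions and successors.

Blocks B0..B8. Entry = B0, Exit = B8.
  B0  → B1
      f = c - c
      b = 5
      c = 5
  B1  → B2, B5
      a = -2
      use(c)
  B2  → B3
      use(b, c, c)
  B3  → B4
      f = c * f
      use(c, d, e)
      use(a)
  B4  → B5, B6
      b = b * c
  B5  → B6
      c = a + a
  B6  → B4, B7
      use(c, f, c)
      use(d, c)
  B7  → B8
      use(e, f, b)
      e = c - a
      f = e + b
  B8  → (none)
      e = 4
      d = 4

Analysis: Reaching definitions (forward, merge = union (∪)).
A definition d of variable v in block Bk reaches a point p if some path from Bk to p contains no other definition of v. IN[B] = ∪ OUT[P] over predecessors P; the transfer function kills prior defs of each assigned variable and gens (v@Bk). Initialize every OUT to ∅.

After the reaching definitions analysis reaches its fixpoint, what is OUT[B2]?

Fixpoint table:
  B0: | IN={} | OUT={b@B0, c@B0, f@B0}
  B1: | IN={b@B0, c@B0, f@B0} | OUT={a@B1, b@B0, c@B0, f@B0}
  B2: | IN={a@B1, b@B0, c@B0, f@B0} | OUT={a@B1, b@B0, c@B0, f@B0}
  B3: | IN={a@B1, b@B0, c@B0, f@B0} | OUT={a@B1, b@B0, c@B0, f@B3}
  B4: | IN={a@B1, b@B0, b@B4, c@B0, c@B5, f@B0, f@B3} | OUT={a@B1, b@B4, c@B0, c@B5, f@B0, f@B3}
  B5: | IN={a@B1, b@B0, b@B4, c@B0, c@B5, f@B0, f@B3} | OUT={a@B1, b@B0, b@B4, c@B5, f@B0, f@B3}
  B6: | IN={a@B1, b@B0, b@B4, c@B0, c@B5, f@B0, f@B3} | OUT={a@B1, b@B0, b@B4, c@B0, c@B5, f@B0, f@B3}
  B7: | IN={a@B1, b@B0, b@B4, c@B0, c@B5, f@B0, f@B3} | OUT={a@B1, b@B0, b@B4, c@B0, c@B5, e@B7, f@B7}
  B8: | IN={a@B1, b@B0, b@B4, c@B0, c@B5, e@B7, f@B7} | OUT={a@B1, b@B0, b@B4, c@B0, c@B5, d@B8, e@B8, f@B7}

Merge at B2: IN[B2] = OUT[B1] = {a@B1, b@B0, c@B0, f@B0}
Applying B2's transfer function to that IN value gives OUT[B2] (row B2 above).

Answer: {a@B1, b@B0, c@B0, f@B0}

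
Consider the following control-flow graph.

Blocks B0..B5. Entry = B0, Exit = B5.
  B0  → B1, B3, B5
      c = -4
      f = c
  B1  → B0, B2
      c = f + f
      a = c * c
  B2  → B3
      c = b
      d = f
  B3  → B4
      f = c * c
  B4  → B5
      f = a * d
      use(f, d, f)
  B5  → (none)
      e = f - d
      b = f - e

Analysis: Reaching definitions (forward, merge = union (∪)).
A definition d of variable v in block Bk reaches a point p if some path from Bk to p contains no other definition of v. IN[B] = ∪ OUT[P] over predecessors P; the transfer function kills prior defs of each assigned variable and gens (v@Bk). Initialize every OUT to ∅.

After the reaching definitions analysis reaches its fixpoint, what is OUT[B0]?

Answer: {a@B1, c@B0, f@B0}

Working:
Converged values:
  B0:  IN={a@B1, c@B1, f@B0}  OUT={a@B1, c@B0, f@B0}
  B1:  IN={a@B1, c@B0, f@B0}  OUT={a@B1, c@B1, f@B0}
  B2:  IN={a@B1, c@B1, f@B0}  OUT={a@B1, c@B2, d@B2, f@B0}
  B3:  IN={a@B1, c@B0, c@B2, d@B2, f@B0}  OUT={a@B1, c@B0, c@B2, d@B2, f@B3}
  B4:  IN={a@B1, c@B0, c@B2, d@B2, f@B3}  OUT={a@B1, c@B0, c@B2, d@B2, f@B4}
  B5:  IN={a@B1, c@B0, c@B2, d@B2, f@B0, f@B4}  OUT={a@B1, b@B5, c@B0, c@B2, d@B2, e@B5, f@B0, f@B4}

Merge at B0 (entry node, so the boundary value {} is joined with the incoming edge(s)): IN[B0] = {} ⊔ OUT[B1] = {a@B1, c@B1, f@B0}
Applying B0's transfer function to that IN value gives OUT[B0] (row B0 above).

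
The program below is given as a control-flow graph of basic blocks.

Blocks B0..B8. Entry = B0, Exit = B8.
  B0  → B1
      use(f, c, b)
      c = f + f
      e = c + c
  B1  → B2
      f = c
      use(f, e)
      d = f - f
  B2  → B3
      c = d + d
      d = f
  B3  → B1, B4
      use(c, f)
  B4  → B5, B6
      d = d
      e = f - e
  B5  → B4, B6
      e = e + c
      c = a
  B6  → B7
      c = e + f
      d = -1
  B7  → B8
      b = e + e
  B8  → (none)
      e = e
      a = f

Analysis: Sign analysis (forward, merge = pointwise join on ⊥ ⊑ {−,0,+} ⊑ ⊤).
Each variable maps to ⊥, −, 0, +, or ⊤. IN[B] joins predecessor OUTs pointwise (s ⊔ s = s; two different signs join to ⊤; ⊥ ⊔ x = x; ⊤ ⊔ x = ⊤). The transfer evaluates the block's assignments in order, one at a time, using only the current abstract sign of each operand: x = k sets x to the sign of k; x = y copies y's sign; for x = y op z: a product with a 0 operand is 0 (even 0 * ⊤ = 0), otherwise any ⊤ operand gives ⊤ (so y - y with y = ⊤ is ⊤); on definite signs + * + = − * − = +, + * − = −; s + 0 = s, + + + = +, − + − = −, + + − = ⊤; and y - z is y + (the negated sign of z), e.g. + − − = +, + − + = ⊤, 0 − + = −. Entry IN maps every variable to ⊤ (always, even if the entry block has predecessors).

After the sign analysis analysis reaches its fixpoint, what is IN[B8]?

Fixpoint table:
  B0:   IN=(all ⊤)   OUT=(all ⊤)
  B1:   IN=(all ⊤)   OUT=(all ⊤)
  B2:   IN=(all ⊤)   OUT=(all ⊤)
  B3:   IN=(all ⊤)   OUT=(all ⊤)
  B4:   IN=(all ⊤)   OUT=(all ⊤)
  B5:   IN=(all ⊤)   OUT=(all ⊤)
  B6:   IN=(all ⊤)   OUT={d:-; rest ⊤}
  B7:   IN={d:-; rest ⊤}   OUT={d:-; rest ⊤}
  B8:   IN={d:-; rest ⊤}   OUT={d:-; rest ⊤}

Merge at B8: IN[B8] = OUT[B7] = {a: ⊤, b: ⊤, c: ⊤, d: -, e: ⊤, f: ⊤}

Answer: {a: ⊤, b: ⊤, c: ⊤, d: -, e: ⊤, f: ⊤}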